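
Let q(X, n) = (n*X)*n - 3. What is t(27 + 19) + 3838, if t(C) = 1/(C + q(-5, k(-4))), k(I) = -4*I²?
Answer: 78437205/20437 ≈ 3838.0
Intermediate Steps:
q(X, n) = -3 + X*n² (q(X, n) = (X*n)*n - 3 = X*n² - 3 = -3 + X*n²)
t(C) = 1/(-20483 + C) (t(C) = 1/(C + (-3 - 5*(-4*(-4)²)²)) = 1/(C + (-3 - 5*(-4*16)²)) = 1/(C + (-3 - 5*(-64)²)) = 1/(C + (-3 - 5*4096)) = 1/(C + (-3 - 20480)) = 1/(C - 20483) = 1/(-20483 + C))
t(27 + 19) + 3838 = 1/(-20483 + (27 + 19)) + 3838 = 1/(-20483 + 46) + 3838 = 1/(-20437) + 3838 = -1/20437 + 3838 = 78437205/20437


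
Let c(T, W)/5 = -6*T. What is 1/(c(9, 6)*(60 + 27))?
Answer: -1/23490 ≈ -4.2571e-5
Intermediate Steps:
c(T, W) = -30*T (c(T, W) = 5*(-6*T) = -30*T)
1/(c(9, 6)*(60 + 27)) = 1/((-30*9)*(60 + 27)) = 1/(-270*87) = 1/(-23490) = -1/23490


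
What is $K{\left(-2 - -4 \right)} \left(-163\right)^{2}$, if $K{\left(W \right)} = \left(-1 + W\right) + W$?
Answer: $79707$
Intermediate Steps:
$K{\left(W \right)} = -1 + 2 W$
$K{\left(-2 - -4 \right)} \left(-163\right)^{2} = \left(-1 + 2 \left(-2 - -4\right)\right) \left(-163\right)^{2} = \left(-1 + 2 \left(-2 + 4\right)\right) 26569 = \left(-1 + 2 \cdot 2\right) 26569 = \left(-1 + 4\right) 26569 = 3 \cdot 26569 = 79707$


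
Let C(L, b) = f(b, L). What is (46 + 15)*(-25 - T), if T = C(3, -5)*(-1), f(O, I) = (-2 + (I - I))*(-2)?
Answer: -1281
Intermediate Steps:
f(O, I) = 4 (f(O, I) = (-2 + 0)*(-2) = -2*(-2) = 4)
C(L, b) = 4
T = -4 (T = 4*(-1) = -4)
(46 + 15)*(-25 - T) = (46 + 15)*(-25 - 1*(-4)) = 61*(-25 + 4) = 61*(-21) = -1281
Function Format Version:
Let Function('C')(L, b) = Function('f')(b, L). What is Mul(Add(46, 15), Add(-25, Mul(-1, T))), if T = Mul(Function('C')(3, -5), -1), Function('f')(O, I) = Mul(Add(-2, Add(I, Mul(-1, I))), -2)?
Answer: -1281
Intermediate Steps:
Function('f')(O, I) = 4 (Function('f')(O, I) = Mul(Add(-2, 0), -2) = Mul(-2, -2) = 4)
Function('C')(L, b) = 4
T = -4 (T = Mul(4, -1) = -4)
Mul(Add(46, 15), Add(-25, Mul(-1, T))) = Mul(Add(46, 15), Add(-25, Mul(-1, -4))) = Mul(61, Add(-25, 4)) = Mul(61, -21) = -1281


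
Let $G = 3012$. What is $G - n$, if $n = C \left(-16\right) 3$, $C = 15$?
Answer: $3732$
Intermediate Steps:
$n = -720$ ($n = 15 \left(-16\right) 3 = \left(-240\right) 3 = -720$)
$G - n = 3012 - -720 = 3012 + 720 = 3732$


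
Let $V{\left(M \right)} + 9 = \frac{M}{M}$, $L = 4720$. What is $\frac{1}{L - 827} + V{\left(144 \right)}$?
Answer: $- \frac{31143}{3893} \approx -7.9997$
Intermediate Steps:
$V{\left(M \right)} = -8$ ($V{\left(M \right)} = -9 + \frac{M}{M} = -9 + 1 = -8$)
$\frac{1}{L - 827} + V{\left(144 \right)} = \frac{1}{4720 - 827} - 8 = \frac{1}{3893} - 8 = - \frac{31143}{3893}$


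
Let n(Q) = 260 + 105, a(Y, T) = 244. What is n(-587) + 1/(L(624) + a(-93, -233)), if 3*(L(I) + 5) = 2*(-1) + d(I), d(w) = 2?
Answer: 87236/239 ≈ 365.00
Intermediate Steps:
n(Q) = 365
L(I) = -5 (L(I) = -5 + (2*(-1) + 2)/3 = -5 + (-2 + 2)/3 = -5 + (⅓)*0 = -5 + 0 = -5)
n(-587) + 1/(L(624) + a(-93, -233)) = 365 + 1/(-5 + 244) = 365 + 1/239 = 87236/239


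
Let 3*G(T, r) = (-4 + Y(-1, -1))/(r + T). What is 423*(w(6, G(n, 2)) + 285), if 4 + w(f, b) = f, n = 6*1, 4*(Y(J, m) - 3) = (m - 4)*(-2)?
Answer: 121401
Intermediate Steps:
Y(J, m) = 5 - m/2 (Y(J, m) = 3 + ((m - 4)*(-2))/4 = 3 + ((-4 + m)*(-2))/4 = 3 + (8 - 2*m)/4 = 3 + (2 - m/2) = 5 - m/2)
n = 6
G(T, r) = 1/(2*(T + r)) (G(T, r) = ((-4 + (5 - 1/2*(-1)))/(r + T))/3 = ((-4 + (5 + 1/2))/(T + r))/3 = ((-4 + 11/2)/(T + r))/3 = (3/(2*(T + r)))/3 = 1/(2*(T + r)))
w(f, b) = -4 + f
423*(w(6, G(n, 2)) + 285) = 423*((-4 + 6) + 285) = 423*(2 + 285) = 423*287 = 121401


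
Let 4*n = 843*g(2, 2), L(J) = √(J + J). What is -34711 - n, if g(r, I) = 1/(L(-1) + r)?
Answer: (-138844*√2 + 278531*I)/(4*(√2 - 2*I)) ≈ -34781.0 + 49.674*I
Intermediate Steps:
L(J) = √2*√J (L(J) = √(2*J) = √2*√J)
g(r, I) = 1/(r + I*√2) (g(r, I) = 1/(√2*√(-1) + r) = 1/(√2*I + r) = 1/(I*√2 + r) = 1/(r + I*√2))
n = 843/(4*(2 + I*√2)) (n = (843/(2 + I*√2))/4 = 843/(4*(2 + I*√2)) ≈ 70.25 - 49.674*I)
-34711 - n = -34711 - (281/4 - 281*I*√2/8) = -34711 + (-281/4 + 281*I*√2/8) = -139125/4 + 281*I*√2/8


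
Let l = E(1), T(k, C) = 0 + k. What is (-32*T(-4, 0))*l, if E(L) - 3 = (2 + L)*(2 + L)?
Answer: 1536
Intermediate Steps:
T(k, C) = k
E(L) = 3 + (2 + L)² (E(L) = 3 + (2 + L)*(2 + L) = 3 + (2 + L)²)
l = 12 (l = 3 + (2 + 1)² = 3 + 3² = 3 + 9 = 12)
(-32*T(-4, 0))*l = -32*(-4)*12 = 128*12 = 1536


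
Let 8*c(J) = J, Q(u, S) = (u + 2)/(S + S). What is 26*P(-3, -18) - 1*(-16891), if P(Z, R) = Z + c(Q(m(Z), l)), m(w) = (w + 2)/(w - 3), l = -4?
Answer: 3227927/192 ≈ 16812.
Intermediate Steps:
m(w) = (2 + w)/(-3 + w)
Q(u, S) = (2 + u)/(2*S) (Q(u, S) = (2 + u)/((2*S)) = (2 + u)*(1/(2*S)) = (2 + u)/(2*S))
c(J) = J/8
P(Z, R) = -1/32 + Z - (2 + Z)/(64*(-3 + Z)) (P(Z, R) = Z + ((½)*(2 + (2 + Z)/(-3 + Z))/(-4))/8 = Z + ((½)*(-¼)*(2 + (2 + Z)/(-3 + Z)))/8 = Z + (-¼ - (2 + Z)/(8*(-3 + Z)))/8 = Z + (-1/32 - (2 + Z)/(64*(-3 + Z))) = -1/32 + Z - (2 + Z)/(64*(-3 + Z)))
26*P(-3, -18) - 1*(-16891) = 26*((4 - 195*(-3) + 64*(-3)²)/(64*(-3 - 3))) - 1*(-16891) = 26*((1/64)*(4 + 585 + 64*9)/(-6)) + 16891 = 26*((1/64)*(-⅙)*(4 + 585 + 576)) + 16891 = 26*((1/64)*(-⅙)*1165) + 16891 = 26*(-1165/384) + 16891 = -15145/192 + 16891 = 3227927/192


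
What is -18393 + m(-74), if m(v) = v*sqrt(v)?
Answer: -18393 - 74*I*sqrt(74) ≈ -18393.0 - 636.57*I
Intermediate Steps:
m(v) = v**(3/2)
-18393 + m(-74) = -18393 + (-74)**(3/2) = -18393 - 74*I*sqrt(74)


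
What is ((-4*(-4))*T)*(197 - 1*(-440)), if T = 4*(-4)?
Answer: -163072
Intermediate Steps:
T = -16
((-4*(-4))*T)*(197 - 1*(-440)) = (-4*(-4)*(-16))*(197 - 1*(-440)) = (16*(-16))*(197 + 440) = -256*637 = -163072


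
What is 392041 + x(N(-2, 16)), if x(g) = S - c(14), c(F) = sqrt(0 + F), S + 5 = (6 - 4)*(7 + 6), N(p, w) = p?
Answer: 392062 - sqrt(14) ≈ 3.9206e+5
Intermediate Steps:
S = 21 (S = -5 + (6 - 4)*(7 + 6) = -5 + 2*13 = -5 + 26 = 21)
c(F) = sqrt(F)
x(g) = 21 - sqrt(14)
392041 + x(N(-2, 16)) = 392041 + (21 - sqrt(14)) = 392062 - sqrt(14)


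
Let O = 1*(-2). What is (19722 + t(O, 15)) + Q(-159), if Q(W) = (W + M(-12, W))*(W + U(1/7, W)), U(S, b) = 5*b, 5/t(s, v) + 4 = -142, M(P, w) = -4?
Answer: 25582699/146 ≈ 1.7522e+5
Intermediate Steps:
O = -2
t(s, v) = -5/146 (t(s, v) = 5/(-4 - 142) = 5/(-146) = 5*(-1/146) = -5/146)
Q(W) = 6*W*(-4 + W) (Q(W) = (W - 4)*(W + 5*W) = (-4 + W)*(6*W) = 6*W*(-4 + W))
(19722 + t(O, 15)) + Q(-159) = (19722 - 5/146) + 6*(-159)*(-4 - 159) = 2879407/146 + 6*(-159)*(-163) = 2879407/146 + 155502 = 25582699/146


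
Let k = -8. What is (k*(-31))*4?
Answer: 992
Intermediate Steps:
(k*(-31))*4 = -8*(-31)*4 = 248*4 = 992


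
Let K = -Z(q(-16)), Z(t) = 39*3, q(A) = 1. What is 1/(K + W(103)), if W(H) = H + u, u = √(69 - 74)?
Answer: -14/201 - I*√5/201 ≈ -0.069652 - 0.011125*I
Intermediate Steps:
u = I*√5 (u = √(-5) = I*√5 ≈ 2.2361*I)
W(H) = H + I*√5
Z(t) = 117
K = -117 (K = -1*117 = -117)
1/(K + W(103)) = 1/(-117 + (103 + I*√5)) = 1/(-14 + I*√5)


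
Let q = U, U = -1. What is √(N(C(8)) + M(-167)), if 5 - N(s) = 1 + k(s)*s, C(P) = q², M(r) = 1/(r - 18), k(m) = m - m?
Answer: √136715/185 ≈ 1.9986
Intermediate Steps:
q = -1
k(m) = 0
M(r) = 1/(-18 + r)
C(P) = 1 (C(P) = (-1)² = 1)
N(s) = 4 (N(s) = 5 - (1 + 0*s) = 5 - (1 + 0) = 5 - 1*1 = 5 - 1 = 4)
√(N(C(8)) + M(-167)) = √(4 + 1/(-18 - 167)) = √(4 + 1/(-185)) = √(4 - 1/185) = √(739/185) = √136715/185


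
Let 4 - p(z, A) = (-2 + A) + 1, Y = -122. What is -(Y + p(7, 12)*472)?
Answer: 3426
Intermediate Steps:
p(z, A) = 5 - A (p(z, A) = 4 - ((-2 + A) + 1) = 4 - (-1 + A) = 4 + (1 - A) = 5 - A)
-(Y + p(7, 12)*472) = -(-122 + (5 - 1*12)*472) = -(-122 + (5 - 12)*472) = -(-122 - 7*472) = -(-122 - 3304) = -1*(-3426) = 3426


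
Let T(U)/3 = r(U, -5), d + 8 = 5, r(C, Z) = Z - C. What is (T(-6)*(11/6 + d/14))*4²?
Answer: 544/7 ≈ 77.714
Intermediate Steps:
d = -3 (d = -8 + 5 = -3)
T(U) = -15 - 3*U (T(U) = 3*(-5 - U) = -15 - 3*U)
(T(-6)*(11/6 + d/14))*4² = ((-15 - 3*(-6))*(11/6 - 3/14))*4² = ((-15 + 18)*(11*(⅙) - 3*1/14))*16 = (3*(11/6 - 3/14))*16 = (3*(34/21))*16 = (34/7)*16 = 544/7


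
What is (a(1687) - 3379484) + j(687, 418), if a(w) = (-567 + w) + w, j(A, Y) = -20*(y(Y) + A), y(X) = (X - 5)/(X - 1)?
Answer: -1413812149/417 ≈ -3.3904e+6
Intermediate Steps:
y(X) = (-5 + X)/(-1 + X)
j(A, Y) = -20*A - 20*(-5 + Y)/(-1 + Y) (j(A, Y) = -20*((-5 + Y)/(-1 + Y) + A) = -20*(A + (-5 + Y)/(-1 + Y)) = -20*A - 20*(-5 + Y)/(-1 + Y))
a(w) = -567 + 2*w
(a(1687) - 3379484) + j(687, 418) = ((-567 + 2*1687) - 3379484) + 20*(5 - 1*418 - 1*687*(-1 + 418))/(-1 + 418) = ((-567 + 3374) - 3379484) + 20*(5 - 418 - 1*687*417)/417 = (2807 - 3379484) + 20*(1/417)*(5 - 418 - 286479) = -3376677 + 20*(1/417)*(-286892) = -3376677 - 5737840/417 = -1413812149/417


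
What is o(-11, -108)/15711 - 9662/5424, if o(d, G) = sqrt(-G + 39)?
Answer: -4831/2712 + 7*sqrt(3)/15711 ≈ -1.7806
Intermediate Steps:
o(d, G) = sqrt(39 - G)
o(-11, -108)/15711 - 9662/5424 = sqrt(39 - 1*(-108))/15711 - 9662/5424 = sqrt(39 + 108)*(1/15711) - 9662*1/5424 = sqrt(147)*(1/15711) - 4831/2712 = (7*sqrt(3))*(1/15711) - 4831/2712 = 7*sqrt(3)/15711 - 4831/2712 = -4831/2712 + 7*sqrt(3)/15711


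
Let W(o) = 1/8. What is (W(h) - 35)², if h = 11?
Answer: 77841/64 ≈ 1216.3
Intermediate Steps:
W(o) = ⅛
(W(h) - 35)² = (⅛ - 35)² = (-279/8)² = 77841/64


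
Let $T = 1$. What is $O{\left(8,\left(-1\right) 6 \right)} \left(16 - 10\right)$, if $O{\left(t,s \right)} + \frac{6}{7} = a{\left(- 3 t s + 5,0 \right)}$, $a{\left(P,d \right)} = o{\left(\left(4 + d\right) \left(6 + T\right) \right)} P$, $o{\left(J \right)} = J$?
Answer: $\frac{175188}{7} \approx 25027.0$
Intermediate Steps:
$a{\left(P,d \right)} = P \left(28 + 7 d\right)$ ($a{\left(P,d \right)} = \left(4 + d\right) \left(6 + 1\right) P = \left(4 + d\right) 7 P = \left(28 + 7 d\right) P = P \left(28 + 7 d\right)$)
$O{\left(t,s \right)} = \frac{974}{7} - 84 s t$ ($O{\left(t,s \right)} = - \frac{6}{7} + 7 \left(- 3 t s + 5\right) \left(4 + 0\right) = - \frac{6}{7} + 7 \left(- 3 s t + 5\right) 4 = - \frac{6}{7} + 7 \left(5 - 3 s t\right) 4 = - \frac{6}{7} - \left(-140 + 84 s t\right) = \frac{974}{7} - 84 s t$)
$O{\left(8,\left(-1\right) 6 \right)} \left(16 - 10\right) = \left(\frac{974}{7} - 84 \left(\left(-1\right) 6\right) 8\right) \left(16 - 10\right) = \left(\frac{974}{7} - \left(-504\right) 8\right) 6 = \left(\frac{974}{7} + 4032\right) 6 = \frac{29198}{7} \cdot 6 = \frac{175188}{7}$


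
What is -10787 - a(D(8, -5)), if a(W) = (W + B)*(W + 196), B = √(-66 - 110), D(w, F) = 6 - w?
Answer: -10399 - 776*I*√11 ≈ -10399.0 - 2573.7*I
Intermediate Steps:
B = 4*I*√11 (B = √(-176) = 4*I*√11 ≈ 13.266*I)
a(W) = (196 + W)*(W + 4*I*√11) (a(W) = (W + 4*I*√11)*(W + 196) = (W + 4*I*√11)*(196 + W) = (196 + W)*(W + 4*I*√11))
-10787 - a(D(8, -5)) = -10787 - ((6 - 1*8)² + 196*(6 - 1*8) + 784*I*√11 + 4*I*(6 - 1*8)*√11) = -10787 - ((6 - 8)² + 196*(6 - 8) + 784*I*√11 + 4*I*(6 - 8)*√11) = -10787 - ((-2)² + 196*(-2) + 784*I*√11 + 4*I*(-2)*√11) = -10787 - (4 - 392 + 784*I*√11 - 8*I*√11) = -10787 - (-388 + 776*I*√11) = -10787 + (388 - 776*I*√11) = -10399 - 776*I*√11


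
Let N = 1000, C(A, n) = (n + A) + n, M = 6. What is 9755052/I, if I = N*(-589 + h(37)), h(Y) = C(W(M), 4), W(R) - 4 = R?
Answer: -2438763/142750 ≈ -17.084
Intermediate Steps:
W(R) = 4 + R
C(A, n) = A + 2*n (C(A, n) = (A + n) + n = A + 2*n)
h(Y) = 18 (h(Y) = (4 + 6) + 2*4 = 10 + 8 = 18)
I = -571000 (I = 1000*(-589 + 18) = 1000*(-571) = -571000)
9755052/I = 9755052/(-571000) = 9755052*(-1/571000) = -2438763/142750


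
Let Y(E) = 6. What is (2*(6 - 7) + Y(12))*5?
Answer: 20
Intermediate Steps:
(2*(6 - 7) + Y(12))*5 = (2*(6 - 7) + 6)*5 = (2*(-1) + 6)*5 = (-2 + 6)*5 = 4*5 = 20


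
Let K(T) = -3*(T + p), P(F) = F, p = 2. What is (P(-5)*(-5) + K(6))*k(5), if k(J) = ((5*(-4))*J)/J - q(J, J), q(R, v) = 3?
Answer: -23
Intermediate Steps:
K(T) = -6 - 3*T (K(T) = -3*(T + 2) = -3*(2 + T) = -6 - 3*T)
k(J) = -23 (k(J) = ((5*(-4))*J)/J - 1*3 = (-20*J)/J - 3 = -20 - 3 = -23)
(P(-5)*(-5) + K(6))*k(5) = (-5*(-5) + (-6 - 3*6))*(-23) = (25 + (-6 - 18))*(-23) = (25 - 24)*(-23) = 1*(-23) = -23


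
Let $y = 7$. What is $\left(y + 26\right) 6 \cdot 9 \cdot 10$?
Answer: $17820$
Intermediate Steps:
$\left(y + 26\right) 6 \cdot 9 \cdot 10 = \left(7 + 26\right) 6 \cdot 9 \cdot 10 = 33 \cdot 54 \cdot 10 = 33 \cdot 540 = 17820$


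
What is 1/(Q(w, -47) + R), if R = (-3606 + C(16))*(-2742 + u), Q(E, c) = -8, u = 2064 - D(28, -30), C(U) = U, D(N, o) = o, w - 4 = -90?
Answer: 1/2326312 ≈ 4.2986e-7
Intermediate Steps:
w = -86 (w = 4 - 90 = -86)
u = 2094 (u = 2064 - 1*(-30) = 2064 + 30 = 2094)
R = 2326320 (R = (-3606 + 16)*(-2742 + 2094) = -3590*(-648) = 2326320)
1/(Q(w, -47) + R) = 1/(-8 + 2326320) = 1/2326312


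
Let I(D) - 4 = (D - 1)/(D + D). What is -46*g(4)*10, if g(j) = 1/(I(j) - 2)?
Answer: -3680/19 ≈ -193.68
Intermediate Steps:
I(D) = 4 + (-1 + D)/(2*D) (I(D) = 4 + (D - 1)/(D + D) = 4 + (-1 + D)/((2*D)) = 4 + (-1 + D)*(1/(2*D)) = 4 + (-1 + D)/(2*D))
g(j) = 1/(-2 + (-1 + 9*j)/(2*j)) (g(j) = 1/((-1 + 9*j)/(2*j) - 2) = 1/(-2 + (-1 + 9*j)/(2*j)))
-46*g(4)*10 = -92*4/(-1 + 5*4)*10 = -92*4/(-1 + 20)*10 = -92*4/19*10 = -46*8/19*10 = -368/19*10 = -3680/19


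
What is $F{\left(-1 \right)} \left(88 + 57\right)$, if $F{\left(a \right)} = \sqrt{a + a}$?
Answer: $145 i \sqrt{2} \approx 205.06 i$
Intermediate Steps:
$F{\left(a \right)} = \sqrt{2} \sqrt{a}$ ($F{\left(a \right)} = \sqrt{2 a} = \sqrt{2} \sqrt{a}$)
$F{\left(-1 \right)} \left(88 + 57\right) = \sqrt{2} \sqrt{-1} \left(88 + 57\right) = \sqrt{2} i 145 = i \sqrt{2} \cdot 145 = 145 i \sqrt{2}$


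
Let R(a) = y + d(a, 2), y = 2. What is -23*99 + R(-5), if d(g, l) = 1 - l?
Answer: -2276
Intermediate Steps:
R(a) = 1 (R(a) = 2 + (1 - 1*2) = 2 + (1 - 2) = 2 - 1 = 1)
-23*99 + R(-5) = -23*99 + 1 = -2277 + 1 = -2276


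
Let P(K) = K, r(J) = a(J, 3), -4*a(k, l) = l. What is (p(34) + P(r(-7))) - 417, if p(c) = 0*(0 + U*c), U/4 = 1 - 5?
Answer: -1671/4 ≈ -417.75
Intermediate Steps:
a(k, l) = -l/4
r(J) = -¾ (r(J) = -¼*3 = -¾)
U = -16 (U = 4*(1 - 5) = 4*(-4) = -16)
p(c) = 0 (p(c) = 0*(0 - 16*c) = 0*(-16*c) = 0)
(p(34) + P(r(-7))) - 417 = (0 - ¾) - 417 = -¾ - 417 = -1671/4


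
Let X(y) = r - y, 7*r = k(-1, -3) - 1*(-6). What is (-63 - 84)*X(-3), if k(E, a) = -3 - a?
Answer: -567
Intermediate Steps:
r = 6/7 (r = ((-3 - 1*(-3)) - 1*(-6))/7 = ((-3 + 3) + 6)/7 = (0 + 6)/7 = (⅐)*6 = 6/7 ≈ 0.85714)
X(y) = 6/7 - y
(-63 - 84)*X(-3) = (-63 - 84)*(6/7 - 1*(-3)) = -147*(6/7 + 3) = -147*27/7 = -567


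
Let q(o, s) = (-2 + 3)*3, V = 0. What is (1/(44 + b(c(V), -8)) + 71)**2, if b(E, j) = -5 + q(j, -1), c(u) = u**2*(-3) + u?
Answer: 8898289/1764 ≈ 5044.4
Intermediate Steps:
q(o, s) = 3 (q(o, s) = 1*3 = 3)
c(u) = u - 3*u**2 (c(u) = -3*u**2 + u = u - 3*u**2)
b(E, j) = -2 (b(E, j) = -5 + 3 = -2)
(1/(44 + b(c(V), -8)) + 71)**2 = (1/(44 - 2) + 71)**2 = (1/42 + 71)**2 = (2983/42)**2 = 8898289/1764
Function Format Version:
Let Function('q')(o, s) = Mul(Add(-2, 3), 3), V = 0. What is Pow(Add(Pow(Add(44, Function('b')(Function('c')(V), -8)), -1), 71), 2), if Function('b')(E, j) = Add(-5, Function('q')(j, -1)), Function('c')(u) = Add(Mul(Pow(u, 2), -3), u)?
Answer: Rational(8898289, 1764) ≈ 5044.4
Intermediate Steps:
Function('q')(o, s) = 3 (Function('q')(o, s) = Mul(1, 3) = 3)
Function('c')(u) = Add(u, Mul(-3, Pow(u, 2))) (Function('c')(u) = Add(Mul(-3, Pow(u, 2)), u) = Add(u, Mul(-3, Pow(u, 2))))
Function('b')(E, j) = -2 (Function('b')(E, j) = Add(-5, 3) = -2)
Pow(Add(Pow(Add(44, Function('b')(Function('c')(V), -8)), -1), 71), 2) = Pow(Add(Pow(Add(44, -2), -1), 71), 2) = Pow(Add(Pow(42, -1), 71), 2) = Pow(Add(Rational(1, 42), 71), 2) = Pow(Rational(2983, 42), 2) = Rational(8898289, 1764)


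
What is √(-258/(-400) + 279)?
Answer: √111858/20 ≈ 16.723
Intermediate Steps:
√(-258/(-400) + 279) = √(-258*(-1/400) + 279) = √(129/200 + 279) = √(55929/200) = √111858/20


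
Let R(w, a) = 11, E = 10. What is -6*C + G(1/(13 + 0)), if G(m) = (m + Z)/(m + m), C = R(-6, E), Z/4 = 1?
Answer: -79/2 ≈ -39.500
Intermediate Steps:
Z = 4 (Z = 4*1 = 4)
C = 11
G(m) = (4 + m)/(2*m) (G(m) = (m + 4)/(m + m) = (4 + m)/((2*m)) = (4 + m)*(1/(2*m)) = (4 + m)/(2*m))
-6*C + G(1/(13 + 0)) = -6*11 + (4 + 1/(13 + 0))/(2*(1/(13 + 0))) = -66 + (4 + 1/13)/(2*(1/13)) = -66 + (1/2)*13*(53/13) = -66 + 53/2 = -79/2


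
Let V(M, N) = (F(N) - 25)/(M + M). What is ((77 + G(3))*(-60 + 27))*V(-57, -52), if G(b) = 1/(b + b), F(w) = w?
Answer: -392161/228 ≈ -1720.0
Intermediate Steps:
G(b) = 1/(2*b)
V(M, N) = (-25 + N)/(2*M) (V(M, N) = (N - 25)/(M + M) = (-25 + N)/((2*M)) = (-25 + N)*(1/(2*M)) = (-25 + N)/(2*M))
((77 + G(3))*(-60 + 27))*V(-57, -52) = ((77 + (½)/3)*(-60 + 27))*((½)*(-25 - 52)/(-57)) = ((77 + (½)*(⅓))*(-33))*((½)*(-1/57)*(-77)) = ((77 + ⅙)*(-33))*(77/114) = ((463/6)*(-33))*(77/114) = -5093/2*77/114 = -392161/228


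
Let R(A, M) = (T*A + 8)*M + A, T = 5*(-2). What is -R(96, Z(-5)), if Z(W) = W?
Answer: -4856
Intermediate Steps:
T = -10
R(A, M) = A + M*(8 - 10*A) (R(A, M) = (-10*A + 8)*M + A = (8 - 10*A)*M + A = M*(8 - 10*A) + A = A + M*(8 - 10*A))
-R(96, Z(-5)) = -(96 + 8*(-5) - 10*96*(-5)) = -(96 - 40 + 4800) = -1*4856 = -4856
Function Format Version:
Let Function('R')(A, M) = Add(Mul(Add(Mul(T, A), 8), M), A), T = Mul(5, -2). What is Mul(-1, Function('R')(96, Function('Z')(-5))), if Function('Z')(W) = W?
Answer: -4856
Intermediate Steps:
T = -10
Function('R')(A, M) = Add(A, Mul(M, Add(8, Mul(-10, A)))) (Function('R')(A, M) = Add(Mul(Add(Mul(-10, A), 8), M), A) = Add(Mul(Add(8, Mul(-10, A)), M), A) = Add(Mul(M, Add(8, Mul(-10, A))), A) = Add(A, Mul(M, Add(8, Mul(-10, A)))))
Mul(-1, Function('R')(96, Function('Z')(-5))) = Mul(-1, Add(96, Mul(8, -5), Mul(-10, 96, -5))) = Mul(-1, Add(96, -40, 4800)) = Mul(-1, 4856) = -4856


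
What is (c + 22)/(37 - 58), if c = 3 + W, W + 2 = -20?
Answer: -⅐ ≈ -0.14286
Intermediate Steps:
W = -22 (W = -2 - 20 = -22)
c = -19 (c = 3 - 22 = -19)
(c + 22)/(37 - 58) = (-19 + 22)/(37 - 58) = 3/(-21) = 3*(-1/21) = -⅐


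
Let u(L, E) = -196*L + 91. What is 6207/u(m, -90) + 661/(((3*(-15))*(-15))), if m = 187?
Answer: 6659032/8226225 ≈ 0.80949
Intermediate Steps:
u(L, E) = 91 - 196*L
6207/u(m, -90) + 661/(((3*(-15))*(-15))) = 6207/(91 - 196*187) + 661/(((3*(-15))*(-15))) = 6207/(91 - 36652) + 661/((-45*(-15))) = 6207/(-36561) + 661/675 = 6207*(-1/36561) + 661*(1/675) = -2069/12187 + 661/675 = 6659032/8226225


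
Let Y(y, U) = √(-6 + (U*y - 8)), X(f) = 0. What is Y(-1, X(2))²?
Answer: -14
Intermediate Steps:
Y(y, U) = √(-14 + U*y) (Y(y, U) = √(-6 + (-8 + U*y)) = √(-14 + U*y))
Y(-1, X(2))² = (√(-14 + 0*(-1)))² = (√(-14 + 0))² = (√(-14))² = (I*√14)² = -14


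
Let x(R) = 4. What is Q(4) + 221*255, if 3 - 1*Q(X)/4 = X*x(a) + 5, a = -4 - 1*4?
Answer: 56283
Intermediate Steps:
a = -8 (a = -4 - 4 = -8)
Q(X) = -8 - 16*X (Q(X) = 12 - 4*(X*4 + 5) = 12 - 4*(4*X + 5) = 12 - 4*(5 + 4*X) = 12 + (-20 - 16*X) = -8 - 16*X)
Q(4) + 221*255 = (-8 - 16*4) + 221*255 = (-8 - 64) + 56355 = -72 + 56355 = 56283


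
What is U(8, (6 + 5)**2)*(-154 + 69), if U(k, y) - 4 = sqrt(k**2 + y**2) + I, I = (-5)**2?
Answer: -2465 - 85*sqrt(14705) ≈ -12772.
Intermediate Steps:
I = 25
U(k, y) = 29 + sqrt(k**2 + y**2) (U(k, y) = 4 + (sqrt(k**2 + y**2) + 25) = 4 + (25 + sqrt(k**2 + y**2)) = 29 + sqrt(k**2 + y**2))
U(8, (6 + 5)**2)*(-154 + 69) = (29 + sqrt(8**2 + ((6 + 5)**2)**2))*(-154 + 69) = (29 + sqrt(64 + (11**2)**2))*(-85) = (29 + sqrt(64 + 121**2))*(-85) = (29 + sqrt(64 + 14641))*(-85) = (29 + sqrt(14705))*(-85) = -2465 - 85*sqrt(14705)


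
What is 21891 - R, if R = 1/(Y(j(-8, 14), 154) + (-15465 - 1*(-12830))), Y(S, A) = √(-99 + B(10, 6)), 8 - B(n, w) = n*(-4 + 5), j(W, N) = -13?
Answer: 151996352101/6943326 + I*√101/6943326 ≈ 21891.0 + 1.4474e-6*I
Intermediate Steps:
B(n, w) = 8 - n (B(n, w) = 8 - n*(-4 + 5) = 8 - n)
Y(S, A) = I*√101 (Y(S, A) = √(-99 + (8 - 1*10)) = √(-99 + (8 - 10)) = √(-99 - 2) = √(-101) = I*√101)
R = 1/(-2635 + I*√101) (R = 1/(I*√101 + (-15465 - 1*(-12830))) = 1/(I*√101 + (-15465 + 12830)) = 1/(I*√101 - 2635) = 1/(-2635 + I*√101) ≈ -0.0003795 - 1.447e-6*I)
21891 - R = 21891 - (-2635/6943326 - I*√101/6943326) = 21891 + (2635/6943326 + I*√101/6943326) = 151996352101/6943326 + I*√101/6943326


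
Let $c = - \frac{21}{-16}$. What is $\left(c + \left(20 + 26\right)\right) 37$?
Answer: $\frac{28009}{16} \approx 1750.6$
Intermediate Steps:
$c = \frac{21}{16}$ ($c = \left(-21\right) \left(- \frac{1}{16}\right) = \frac{21}{16} \approx 1.3125$)
$\left(c + \left(20 + 26\right)\right) 37 = \left(\frac{21}{16} + \left(20 + 26\right)\right) 37 = \left(\frac{21}{16} + 46\right) 37 = \frac{757}{16} \cdot 37 = \frac{28009}{16}$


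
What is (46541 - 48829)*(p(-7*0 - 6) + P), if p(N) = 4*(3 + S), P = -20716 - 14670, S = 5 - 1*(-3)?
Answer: 80862496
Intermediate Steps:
S = 8 (S = 5 + 3 = 8)
P = -35386
p(N) = 44 (p(N) = 4*(3 + 8) = 4*11 = 44)
(46541 - 48829)*(p(-7*0 - 6) + P) = (46541 - 48829)*(44 - 35386) = -2288*(-35342) = 80862496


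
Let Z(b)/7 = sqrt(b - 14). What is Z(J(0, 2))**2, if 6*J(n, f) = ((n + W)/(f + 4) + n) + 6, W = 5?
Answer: -22687/36 ≈ -630.19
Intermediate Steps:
J(n, f) = 1 + n/6 + (5 + n)/(6*(4 + f)) (J(n, f) = (((n + 5)/(f + 4) + n) + 6)/6 = (((5 + n)/(4 + f) + n) + 6)/6 = ((n + (5 + n)/(4 + f)) + 6)/6 = (6 + n + (5 + n)/(4 + f))/6 = 1 + n/6 + (5 + n)/(6*(4 + f)))
Z(b) = 7*sqrt(-14 + b) (Z(b) = 7*sqrt(b - 14) = 7*sqrt(-14 + b))
Z(J(0, 2))**2 = (7*sqrt(-14 + (29 + 5*0 + 6*2 + 2*0)/(6*(4 + 2))))**2 = (7*sqrt(-14 + (1/6)*(29 + 0 + 12 + 0)/6))**2 = (7*sqrt(-14 + (1/6)*(1/6)*41))**2 = (7*sqrt(-14 + 41/36))**2 = (7*sqrt(-463/36))**2 = (7*(I*sqrt(463)/6))**2 = (7*I*sqrt(463)/6)**2 = -22687/36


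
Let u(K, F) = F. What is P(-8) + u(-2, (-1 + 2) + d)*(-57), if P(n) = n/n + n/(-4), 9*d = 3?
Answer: -73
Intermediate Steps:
d = 1/3 (d = (1/9)*3 = 1/3 ≈ 0.33333)
P(n) = 1 - n/4 (P(n) = 1 + n*(-1/4) = 1 - n/4)
P(-8) + u(-2, (-1 + 2) + d)*(-57) = (1 - 1/4*(-8)) + ((-1 + 2) + 1/3)*(-57) = (1 + 2) + (1 + 1/3)*(-57) = 3 + (4/3)*(-57) = 3 - 76 = -73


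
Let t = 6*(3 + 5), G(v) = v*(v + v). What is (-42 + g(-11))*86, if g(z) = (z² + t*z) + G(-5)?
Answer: -34314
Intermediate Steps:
G(v) = 2*v² (G(v) = v*(2*v) = 2*v²)
t = 48 (t = 6*8 = 48)
g(z) = 50 + z² + 48*z (g(z) = (z² + 48*z) + 2*(-5)² = (z² + 48*z) + 2*25 = (z² + 48*z) + 50 = 50 + z² + 48*z)
(-42 + g(-11))*86 = (-42 + (50 + (-11)² + 48*(-11)))*86 = (-42 + (50 + 121 - 528))*86 = (-42 - 357)*86 = -399*86 = -34314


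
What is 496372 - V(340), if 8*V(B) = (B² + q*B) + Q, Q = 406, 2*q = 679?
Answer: 934885/2 ≈ 4.6744e+5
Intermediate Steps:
q = 679/2 (q = (½)*679 = 679/2 ≈ 339.50)
V(B) = 203/4 + B²/8 + 679*B/16 (V(B) = ((B² + 679*B/2) + 406)/8 = (406 + B² + 679*B/2)/8 = 203/4 + B²/8 + 679*B/16)
496372 - V(340) = 496372 - (203/4 + (⅛)*340² + (679/16)*340) = 496372 - (203/4 + (⅛)*115600 + 57715/4) = 496372 - (203/4 + 14450 + 57715/4) = 496372 - 1*57859/2 = 496372 - 57859/2 = 934885/2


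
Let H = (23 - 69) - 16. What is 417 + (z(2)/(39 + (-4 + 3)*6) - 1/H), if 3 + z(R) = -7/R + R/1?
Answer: 142156/341 ≈ 416.88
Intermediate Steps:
z(R) = -3 + R - 7/R (z(R) = -3 + (-7/R + R/1) = -3 + (-7/R + R*1) = -3 + (-7/R + R) = -3 + (R - 7/R) = -3 + R - 7/R)
H = -62 (H = -46 - 16 = -62)
417 + (z(2)/(39 + (-4 + 3)*6) - 1/H) = 417 + ((-3 + 2 - 7/2)/(39 + (-4 + 3)*6) - 1/(-62)) = 417 + ((-3 + 2 - 7*1/2)/(39 - 1*6) - 1*(-1/62)) = 417 + ((-3 + 2 - 7/2)/(39 - 6) + 1/62) = 417 + (-9/2/33 + 1/62) = 417 + (-9/2*1/33 + 1/62) = 417 + (-3/22 + 1/62) = 417 - 41/341 = 142156/341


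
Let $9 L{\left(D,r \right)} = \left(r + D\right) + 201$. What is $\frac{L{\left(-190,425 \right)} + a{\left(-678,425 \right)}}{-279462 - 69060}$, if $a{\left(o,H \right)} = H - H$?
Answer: $- \frac{218}{1568349} \approx -0.000139$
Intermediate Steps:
$a{\left(o,H \right)} = 0$
$L{\left(D,r \right)} = \frac{67}{3} + \frac{D}{9} + \frac{r}{9}$ ($L{\left(D,r \right)} = \frac{\left(r + D\right) + 201}{9} = \frac{\left(D + r\right) + 201}{9} = \frac{201 + D + r}{9} = \frac{67}{3} + \frac{D}{9} + \frac{r}{9}$)
$\frac{L{\left(-190,425 \right)} + a{\left(-678,425 \right)}}{-279462 - 69060} = \frac{\left(\frac{67}{3} + \frac{1}{9} \left(-190\right) + \frac{1}{9} \cdot 425\right) + 0}{-279462 - 69060} = \frac{\left(\frac{67}{3} - \frac{190}{9} + \frac{425}{9}\right) + 0}{-279462 - 69060} = \frac{\frac{436}{9} + 0}{-348522} = \frac{436}{9} \left(- \frac{1}{348522}\right) = - \frac{218}{1568349}$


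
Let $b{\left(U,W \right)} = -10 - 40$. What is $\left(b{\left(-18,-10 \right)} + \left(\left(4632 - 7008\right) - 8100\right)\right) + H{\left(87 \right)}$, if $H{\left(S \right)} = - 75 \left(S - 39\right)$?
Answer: $-14126$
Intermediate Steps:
$b{\left(U,W \right)} = -50$ ($b{\left(U,W \right)} = -10 - 40 = -50$)
$H{\left(S \right)} = 2925 - 75 S$ ($H{\left(S \right)} = - 75 \left(-39 + S\right) = 2925 - 75 S$)
$\left(b{\left(-18,-10 \right)} + \left(\left(4632 - 7008\right) - 8100\right)\right) + H{\left(87 \right)} = \left(-50 + \left(\left(4632 - 7008\right) - 8100\right)\right) + \left(2925 - 6525\right) = \left(-50 - 10476\right) - 3600 = -10526 - 3600 = -14126$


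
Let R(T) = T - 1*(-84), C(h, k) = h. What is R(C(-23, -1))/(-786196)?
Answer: -61/786196 ≈ -7.7589e-5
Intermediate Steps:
R(T) = 84 + T (R(T) = T + 84 = 84 + T)
R(C(-23, -1))/(-786196) = (84 - 23)/(-786196) = 61*(-1/786196) = -61/786196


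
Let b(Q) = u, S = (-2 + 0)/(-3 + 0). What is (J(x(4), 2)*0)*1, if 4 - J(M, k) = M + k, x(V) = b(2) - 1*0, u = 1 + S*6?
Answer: 0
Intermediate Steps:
S = ⅔ (S = -2/(-3) = -2*(-⅓) = ⅔ ≈ 0.66667)
u = 5 (u = 1 + (⅔)*6 = 1 + 4 = 5)
b(Q) = 5
x(V) = 5 (x(V) = 5 - 1*0 = 5 + 0 = 5)
J(M, k) = 4 - M - k (J(M, k) = 4 - (M + k) = 4 + (-M - k) = 4 - M - k)
(J(x(4), 2)*0)*1 = ((4 - 1*5 - 1*2)*0)*1 = ((4 - 5 - 2)*0)*1 = -3*0*1 = 0*1 = 0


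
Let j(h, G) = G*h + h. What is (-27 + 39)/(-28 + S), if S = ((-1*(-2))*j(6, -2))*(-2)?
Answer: -3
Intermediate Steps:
j(h, G) = h + G*h
S = 24 (S = ((-1*(-2))*(6*(1 - 2)))*(-2) = (2*(6*(-1)))*(-2) = (2*(-6))*(-2) = -12*(-2) = 24)
(-27 + 39)/(-28 + S) = (-27 + 39)/(-28 + 24) = 12/(-4) = -¼*12 = -3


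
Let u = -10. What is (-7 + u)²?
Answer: 289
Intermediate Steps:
(-7 + u)² = (-7 - 10)² = (-17)² = 289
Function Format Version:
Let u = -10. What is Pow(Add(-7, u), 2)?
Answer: 289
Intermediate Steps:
Pow(Add(-7, u), 2) = Pow(Add(-7, -10), 2) = Pow(-17, 2) = 289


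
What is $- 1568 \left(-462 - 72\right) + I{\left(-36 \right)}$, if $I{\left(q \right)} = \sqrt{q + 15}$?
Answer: $837312 + i \sqrt{21} \approx 8.3731 \cdot 10^{5} + 4.5826 i$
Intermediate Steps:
$I{\left(q \right)} = \sqrt{15 + q}$
$- 1568 \left(-462 - 72\right) + I{\left(-36 \right)} = - 1568 \left(-462 - 72\right) + \sqrt{15 - 36} = \left(-1568\right) \left(-534\right) + \sqrt{-21} = 837312 + i \sqrt{21}$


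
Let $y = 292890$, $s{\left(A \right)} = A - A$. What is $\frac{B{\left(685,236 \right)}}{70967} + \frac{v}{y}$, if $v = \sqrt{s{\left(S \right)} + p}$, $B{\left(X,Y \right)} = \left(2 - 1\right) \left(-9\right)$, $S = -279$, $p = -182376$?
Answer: $- \frac{9}{70967} + \frac{i \sqrt{5066}}{48815} \approx -0.00012682 + 0.0014581 i$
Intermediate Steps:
$s{\left(A \right)} = 0$
$B{\left(X,Y \right)} = -9$ ($B{\left(X,Y \right)} = 1 \left(-9\right) = -9$)
$v = 6 i \sqrt{5066}$ ($v = \sqrt{0 - 182376} = \sqrt{-182376} = 6 i \sqrt{5066} \approx 427.06 i$)
$\frac{B{\left(685,236 \right)}}{70967} + \frac{v}{y} = - \frac{9}{70967} + \frac{6 i \sqrt{5066}}{292890} = \left(-9\right) \frac{1}{70967} + 6 i \sqrt{5066} \cdot \frac{1}{292890} = - \frac{9}{70967} + \frac{i \sqrt{5066}}{48815}$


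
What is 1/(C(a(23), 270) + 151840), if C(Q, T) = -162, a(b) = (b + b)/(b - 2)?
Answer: 1/151678 ≈ 6.5929e-6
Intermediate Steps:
a(b) = 2*b/(-2 + b) (a(b) = (2*b)/(-2 + b) = 2*b/(-2 + b))
1/(C(a(23), 270) + 151840) = 1/(-162 + 151840) = 1/151678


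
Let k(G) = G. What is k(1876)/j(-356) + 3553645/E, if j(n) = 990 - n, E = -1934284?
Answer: -577244693/1301773132 ≈ -0.44343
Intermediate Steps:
k(1876)/j(-356) + 3553645/E = 1876/(990 - 1*(-356)) + 3553645/(-1934284) = 1876/(990 + 356) + 3553645*(-1/1934284) = 1876/1346 - 3553645/1934284 = 1876*(1/1346) - 3553645/1934284 = 938/673 - 3553645/1934284 = -577244693/1301773132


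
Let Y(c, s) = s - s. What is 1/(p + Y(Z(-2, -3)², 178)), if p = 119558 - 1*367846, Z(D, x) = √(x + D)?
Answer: -1/248288 ≈ -4.0276e-6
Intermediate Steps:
Z(D, x) = √(D + x)
Y(c, s) = 0
p = -248288 (p = 119558 - 367846 = -248288)
1/(p + Y(Z(-2, -3)², 178)) = 1/(-248288 + 0) = 1/(-248288) = -1/248288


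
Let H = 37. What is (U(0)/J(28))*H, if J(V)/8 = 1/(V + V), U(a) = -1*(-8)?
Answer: 2072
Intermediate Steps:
U(a) = 8
J(V) = 4/V (J(V) = 8/(V + V) = 8/((2*V)) = 8*(1/(2*V)) = 4/V)
(U(0)/J(28))*H = (8/((4/28)))*37 = (8/((4*(1/28))))*37 = (8/(1/7))*37 = (8*7)*37 = 56*37 = 2072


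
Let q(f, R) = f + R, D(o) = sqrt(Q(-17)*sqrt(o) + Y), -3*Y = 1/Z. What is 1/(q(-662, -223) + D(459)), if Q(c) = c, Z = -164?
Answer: -1/(885 - sqrt(1/492 - 51*sqrt(51))) ≈ -0.0011294 - 2.4355e-5*I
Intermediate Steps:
Y = 1/492 (Y = -1/3/(-164) = -1/3*(-1/164) = 1/492 ≈ 0.0020325)
D(o) = sqrt(1/492 - 17*sqrt(o)) (D(o) = sqrt(-17*sqrt(o) + 1/492) = sqrt(1/492 - 17*sqrt(o)))
q(f, R) = R + f
1/(q(-662, -223) + D(459)) = 1/((-223 - 662) + sqrt(123 - 3086316*sqrt(51))/246) = 1/(-885 + sqrt(123 - 3086316*sqrt(51))/246)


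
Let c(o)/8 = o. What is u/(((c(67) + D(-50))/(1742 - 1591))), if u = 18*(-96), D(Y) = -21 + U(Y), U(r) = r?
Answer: -86976/155 ≈ -561.14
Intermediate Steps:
c(o) = 8*o
D(Y) = -21 + Y
u = -1728
u/(((c(67) + D(-50))/(1742 - 1591))) = -1728*(1742 - 1591)/(8*67 + (-21 - 50)) = -1728*151/(536 - 71) = -1728/(465*(1/151)) = -1728/465/151 = -1728*151/465 = -86976/155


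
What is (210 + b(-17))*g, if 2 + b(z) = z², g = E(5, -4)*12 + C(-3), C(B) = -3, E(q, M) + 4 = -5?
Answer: -55167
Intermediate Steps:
E(q, M) = -9 (E(q, M) = -4 - 5 = -9)
g = -111 (g = -9*12 - 3 = -108 - 3 = -111)
b(z) = -2 + z²
(210 + b(-17))*g = (210 + (-2 + (-17)²))*(-111) = (210 + (-2 + 289))*(-111) = (210 + 287)*(-111) = 497*(-111) = -55167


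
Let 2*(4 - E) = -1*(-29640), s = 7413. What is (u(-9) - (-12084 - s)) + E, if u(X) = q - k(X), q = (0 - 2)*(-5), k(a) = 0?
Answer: 4691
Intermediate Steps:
q = 10 (q = -2*(-5) = 10)
u(X) = 10 (u(X) = 10 - 1*0 = 10 + 0 = 10)
E = -14816 (E = 4 - (-1)*(-29640)/2 = 4 - 1/2*29640 = 4 - 14820 = -14816)
(u(-9) - (-12084 - s)) + E = (10 - (-12084 - 1*7413)) - 14816 = (10 - (-12084 - 7413)) - 14816 = (10 - 1*(-19497)) - 14816 = (10 + 19497) - 14816 = 19507 - 14816 = 4691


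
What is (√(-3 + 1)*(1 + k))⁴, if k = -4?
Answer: 324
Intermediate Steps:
(√(-3 + 1)*(1 + k))⁴ = (√(-3 + 1)*(1 - 4))⁴ = (√(-2)*(-3))⁴ = ((I*√2)*(-3))⁴ = (-3*I*√2)⁴ = 324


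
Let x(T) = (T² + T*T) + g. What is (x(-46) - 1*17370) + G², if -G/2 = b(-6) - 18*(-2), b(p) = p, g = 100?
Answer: -9438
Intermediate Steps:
x(T) = 100 + 2*T² (x(T) = (T² + T*T) + 100 = (T² + T²) + 100 = 2*T² + 100 = 100 + 2*T²)
G = -60 (G = -2*(-6 - 18*(-2)) = -2*(-6 - 1*(-36)) = -2*(-6 + 36) = -2*30 = -60)
(x(-46) - 1*17370) + G² = ((100 + 2*(-46)²) - 1*17370) + (-60)² = ((100 + 2*2116) - 17370) + 3600 = ((100 + 4232) - 17370) + 3600 = (4332 - 17370) + 3600 = -13038 + 3600 = -9438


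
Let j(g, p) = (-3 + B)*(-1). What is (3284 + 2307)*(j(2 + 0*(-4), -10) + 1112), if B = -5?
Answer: 6261920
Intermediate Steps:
j(g, p) = 8 (j(g, p) = (-3 - 5)*(-1) = -8*(-1) = 8)
(3284 + 2307)*(j(2 + 0*(-4), -10) + 1112) = (3284 + 2307)*(8 + 1112) = 5591*1120 = 6261920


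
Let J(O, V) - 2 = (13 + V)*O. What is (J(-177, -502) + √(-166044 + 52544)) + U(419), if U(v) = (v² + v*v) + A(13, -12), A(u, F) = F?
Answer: 437665 + 10*I*√1135 ≈ 4.3767e+5 + 336.9*I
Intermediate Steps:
J(O, V) = 2 + O*(13 + V) (J(O, V) = 2 + (13 + V)*O = 2 + O*(13 + V))
U(v) = -12 + 2*v² (U(v) = (v² + v*v) - 12 = (v² + v²) - 12 = 2*v² - 12 = -12 + 2*v²)
(J(-177, -502) + √(-166044 + 52544)) + U(419) = ((2 + 13*(-177) - 177*(-502)) + √(-166044 + 52544)) + (-12 + 2*419²) = ((2 - 2301 + 88854) + √(-113500)) + (-12 + 2*175561) = (86555 + 10*I*√1135) + (-12 + 351122) = (86555 + 10*I*√1135) + 351110 = 437665 + 10*I*√1135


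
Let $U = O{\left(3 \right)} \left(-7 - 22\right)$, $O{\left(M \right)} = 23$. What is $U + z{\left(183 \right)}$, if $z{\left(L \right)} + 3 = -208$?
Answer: $-878$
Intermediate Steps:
$z{\left(L \right)} = -211$ ($z{\left(L \right)} = -3 - 208 = -211$)
$U = -667$ ($U = 23 \left(-7 - 22\right) = 23 \left(-29\right) = -667$)
$U + z{\left(183 \right)} = -667 - 211 = -878$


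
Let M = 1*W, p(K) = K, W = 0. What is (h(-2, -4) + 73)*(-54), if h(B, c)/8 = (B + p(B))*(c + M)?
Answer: -10854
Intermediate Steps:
M = 0 (M = 1*0 = 0)
h(B, c) = 16*B*c (h(B, c) = 8*((B + B)*(c + 0)) = 8*((2*B)*c) = 8*(2*B*c) = 16*B*c)
(h(-2, -4) + 73)*(-54) = (16*(-2)*(-4) + 73)*(-54) = (128 + 73)*(-54) = 201*(-54) = -10854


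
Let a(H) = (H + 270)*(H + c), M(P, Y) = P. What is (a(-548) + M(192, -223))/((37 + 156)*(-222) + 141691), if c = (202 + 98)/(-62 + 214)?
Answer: 2887759/1878055 ≈ 1.5376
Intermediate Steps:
c = 75/38 (c = 300/152 = 300*(1/152) = 75/38 ≈ 1.9737)
a(H) = (270 + H)*(75/38 + H) (a(H) = (H + 270)*(H + 75/38) = (270 + H)*(75/38 + H))
(a(-548) + M(192, -223))/((37 + 156)*(-222) + 141691) = ((10125/19 + (-548)² + (10335/38)*(-548)) + 192)/((37 + 156)*(-222) + 141691) = ((10125/19 + 300304 - 2831790/19) + 192)/(193*(-222) + 141691) = (2884111/19 + 192)/(-42846 + 141691) = (2887759/19)/98845 = (2887759/19)*(1/98845) = 2887759/1878055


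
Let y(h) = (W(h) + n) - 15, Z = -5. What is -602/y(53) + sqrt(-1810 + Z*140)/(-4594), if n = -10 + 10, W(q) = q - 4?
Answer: -301/17 - I*sqrt(2510)/4594 ≈ -17.706 - 0.010906*I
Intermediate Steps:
W(q) = -4 + q
n = 0
y(h) = -19 + h (y(h) = ((-4 + h) + 0) - 15 = (-4 + h) - 15 = -19 + h)
-602/y(53) + sqrt(-1810 + Z*140)/(-4594) = -602/(-19 + 53) + sqrt(-1810 - 5*140)/(-4594) = -602/34 + sqrt(-1810 - 700)*(-1/4594) = -602*1/34 + sqrt(-2510)*(-1/4594) = -301/17 + (I*sqrt(2510))*(-1/4594) = -301/17 - I*sqrt(2510)/4594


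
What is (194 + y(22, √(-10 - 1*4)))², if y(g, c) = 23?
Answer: 47089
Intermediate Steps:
(194 + y(22, √(-10 - 1*4)))² = (194 + 23)² = 217² = 47089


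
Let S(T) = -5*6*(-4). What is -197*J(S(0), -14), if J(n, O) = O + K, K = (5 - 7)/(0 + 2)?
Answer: 2955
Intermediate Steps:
K = -1 (K = -2/2 = -2*½ = -1)
S(T) = 120 (S(T) = -30*(-4) = 120)
J(n, O) = -1 + O (J(n, O) = O - 1 = -1 + O)
-197*J(S(0), -14) = -197*(-1 - 14) = -197*(-15) = 2955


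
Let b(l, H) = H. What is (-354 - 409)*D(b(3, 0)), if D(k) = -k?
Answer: 0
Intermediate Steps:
(-354 - 409)*D(b(3, 0)) = (-354 - 409)*(-1*0) = -763*0 = 0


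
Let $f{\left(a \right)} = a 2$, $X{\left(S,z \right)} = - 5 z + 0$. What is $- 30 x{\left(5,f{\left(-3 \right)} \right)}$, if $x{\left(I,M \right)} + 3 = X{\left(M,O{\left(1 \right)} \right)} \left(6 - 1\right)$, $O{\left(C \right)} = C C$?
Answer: $840$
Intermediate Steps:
$O{\left(C \right)} = C^{2}$
$X{\left(S,z \right)} = - 5 z$
$f{\left(a \right)} = 2 a$
$x{\left(I,M \right)} = -28$ ($x{\left(I,M \right)} = -3 + - 5 \cdot 1^{2} \left(6 - 1\right) = -3 + \left(-5\right) 1 \cdot 5 = -3 - 25 = -28$)
$- 30 x{\left(5,f{\left(-3 \right)} \right)} = \left(-30\right) \left(-28\right) = 840$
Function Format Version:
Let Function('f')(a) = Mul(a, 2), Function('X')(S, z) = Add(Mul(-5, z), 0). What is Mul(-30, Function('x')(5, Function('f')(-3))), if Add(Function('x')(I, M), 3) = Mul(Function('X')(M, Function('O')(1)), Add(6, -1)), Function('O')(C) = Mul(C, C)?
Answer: 840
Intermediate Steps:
Function('O')(C) = Pow(C, 2)
Function('X')(S, z) = Mul(-5, z)
Function('f')(a) = Mul(2, a)
Function('x')(I, M) = -28 (Function('x')(I, M) = Add(-3, Mul(Mul(-5, Pow(1, 2)), Add(6, -1))) = Add(-3, Mul(Mul(-5, 1), 5)) = Add(-3, Mul(-5, 5)) = Add(-3, -25) = -28)
Mul(-30, Function('x')(5, Function('f')(-3))) = Mul(-30, -28) = 840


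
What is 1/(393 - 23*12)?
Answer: 1/117 ≈ 0.0085470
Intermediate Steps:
1/(393 - 23*12) = 1/(393 - 276) = 1/117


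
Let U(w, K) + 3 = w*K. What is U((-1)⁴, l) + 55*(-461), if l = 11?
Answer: -25347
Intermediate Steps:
U(w, K) = -3 + K*w (U(w, K) = -3 + w*K = -3 + K*w)
U((-1)⁴, l) + 55*(-461) = (-3 + 11*(-1)⁴) + 55*(-461) = (-3 + 11*1) - 25355 = (-3 + 11) - 25355 = 8 - 25355 = -25347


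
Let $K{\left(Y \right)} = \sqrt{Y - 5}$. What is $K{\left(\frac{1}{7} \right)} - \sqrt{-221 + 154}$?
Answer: $i \left(- \sqrt{67} + \frac{\sqrt{238}}{7}\right) \approx - 5.9815 i$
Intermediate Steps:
$K{\left(Y \right)} = \sqrt{-5 + Y}$
$K{\left(\frac{1}{7} \right)} - \sqrt{-221 + 154} = \sqrt{-5 + \frac{1}{7}} - \sqrt{-221 + 154} = \sqrt{-5 + \frac{1}{7}} - \sqrt{-67} = \sqrt{- \frac{34}{7}} - i \sqrt{67} = \frac{i \sqrt{238}}{7} - i \sqrt{67} = - i \sqrt{67} + \frac{i \sqrt{238}}{7}$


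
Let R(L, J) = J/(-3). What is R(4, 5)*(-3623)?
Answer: 18115/3 ≈ 6038.3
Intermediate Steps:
R(L, J) = -J/3 (R(L, J) = J*(-1/3) = -J/3)
R(4, 5)*(-3623) = -1/3*5*(-3623) = -5/3*(-3623) = 18115/3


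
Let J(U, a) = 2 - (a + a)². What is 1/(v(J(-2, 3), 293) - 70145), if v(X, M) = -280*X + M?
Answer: -1/60332 ≈ -1.6575e-5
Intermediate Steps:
J(U, a) = 2 - 4*a² (J(U, a) = 2 - (2*a)² = 2 - 4*a²)
v(X, M) = M - 280*X
1/(v(J(-2, 3), 293) - 70145) = 1/((293 - 280*(2 - 4*3²)) - 70145) = 1/((293 - 280*(2 - 4*9)) - 70145) = 1/((293 - 280*(2 - 36)) - 70145) = 1/((293 - 280*(-34)) - 70145) = 1/((293 + 9520) - 70145) = 1/(9813 - 70145) = 1/(-60332) = -1/60332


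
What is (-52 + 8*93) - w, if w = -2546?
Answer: 3238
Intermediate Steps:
(-52 + 8*93) - w = (-52 + 8*93) - 1*(-2546) = (-52 + 744) + 2546 = 692 + 2546 = 3238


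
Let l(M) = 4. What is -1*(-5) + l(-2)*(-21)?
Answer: -79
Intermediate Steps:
-1*(-5) + l(-2)*(-21) = -1*(-5) + 4*(-21) = 5 - 84 = -79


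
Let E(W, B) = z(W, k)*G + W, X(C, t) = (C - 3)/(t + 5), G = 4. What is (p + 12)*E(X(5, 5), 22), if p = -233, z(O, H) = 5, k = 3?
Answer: -22321/5 ≈ -4464.2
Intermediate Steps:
X(C, t) = (-3 + C)/(5 + t)
E(W, B) = 20 + W (E(W, B) = 5*4 + W = 20 + W)
(p + 12)*E(X(5, 5), 22) = (-233 + 12)*(20 + (-3 + 5)/(5 + 5)) = -221*(20 + 2/10) = -221*(20 + (⅒)*2) = -221*(20 + ⅕) = -221*101/5 = -22321/5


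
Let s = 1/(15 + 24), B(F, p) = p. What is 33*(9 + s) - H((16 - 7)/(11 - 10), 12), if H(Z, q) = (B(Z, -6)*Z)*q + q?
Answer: 12140/13 ≈ 933.85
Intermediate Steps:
s = 1/39 ≈ 0.025641
H(Z, q) = q - 6*Z*q (H(Z, q) = (-6*Z)*q + q = -6*Z*q + q = q - 6*Z*q)
33*(9 + s) - H((16 - 7)/(11 - 10), 12) = 33*(9 + 1/39) - 12*(1 - 6*(16 - 7)/(11 - 10)) = 33*(352/39) - 12*(1 - 54/1) = 3872/13 - 12*(1 - 54) = 3872/13 - 12*(-53) = 3872/13 - 1*(-636) = 3872/13 + 636 = 12140/13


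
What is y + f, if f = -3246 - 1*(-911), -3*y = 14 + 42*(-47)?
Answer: -5045/3 ≈ -1681.7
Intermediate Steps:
y = 1960/3 (y = -(14 + 42*(-47))/3 = -(14 - 1974)/3 = -⅓*(-1960) = 1960/3 ≈ 653.33)
f = -2335 (f = -3246 + 911 = -2335)
y + f = 1960/3 - 2335 = -5045/3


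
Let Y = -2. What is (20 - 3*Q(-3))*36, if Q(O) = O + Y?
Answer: 1260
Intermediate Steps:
Q(O) = -2 + O (Q(O) = O - 2 = -2 + O)
(20 - 3*Q(-3))*36 = (20 - 3*(-2 - 3))*36 = (20 - 3*(-5))*36 = (20 + 15)*36 = 35*36 = 1260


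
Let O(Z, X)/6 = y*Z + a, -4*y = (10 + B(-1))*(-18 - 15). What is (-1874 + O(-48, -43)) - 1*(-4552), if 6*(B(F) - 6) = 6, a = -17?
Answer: -37816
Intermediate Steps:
B(F) = 7 (B(F) = 6 + (1/6)*6 = 6 + 1 = 7)
y = 561/4 (y = -(10 + 7)*(-18 - 15)/4 = -17*(-33)/4 = -1/4*(-561) = 561/4 ≈ 140.25)
O(Z, X) = -102 + 1683*Z/2 (O(Z, X) = 6*(561*Z/4 - 17) = 6*(-17 + 561*Z/4) = -102 + 1683*Z/2)
(-1874 + O(-48, -43)) - 1*(-4552) = (-1874 + (-102 + (1683/2)*(-48))) - 1*(-4552) = (-1874 + (-102 - 40392)) + 4552 = (-1874 - 40494) + 4552 = -42368 + 4552 = -37816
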